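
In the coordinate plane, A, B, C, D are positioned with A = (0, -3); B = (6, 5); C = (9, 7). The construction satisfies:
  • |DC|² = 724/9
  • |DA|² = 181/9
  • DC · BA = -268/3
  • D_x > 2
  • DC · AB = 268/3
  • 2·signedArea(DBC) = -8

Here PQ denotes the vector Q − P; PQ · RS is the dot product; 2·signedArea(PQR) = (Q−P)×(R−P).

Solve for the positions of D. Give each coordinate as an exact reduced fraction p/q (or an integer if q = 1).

1. D_x = 3  [2·signedArea(DBC) = -8 ∩ DC · AB = 268/3]
2. D_y = 1/3  [2·signedArea(DBC) = -8 ∩ DC · AB = 268/3]
   → D = (3, 1/3)

D = (3, 1/3)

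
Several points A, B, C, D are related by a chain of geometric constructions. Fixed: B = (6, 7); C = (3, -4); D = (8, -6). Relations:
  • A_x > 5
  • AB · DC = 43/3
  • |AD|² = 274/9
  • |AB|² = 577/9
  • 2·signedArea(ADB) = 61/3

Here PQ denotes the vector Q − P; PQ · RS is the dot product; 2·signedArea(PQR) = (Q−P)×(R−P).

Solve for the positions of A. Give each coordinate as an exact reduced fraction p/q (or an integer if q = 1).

1. A_x = 17/3  [AB · DC = 43/3 ∩ 2·signedArea(ADB) = 61/3]
2. A_y = -1  [AB · DC = 43/3 ∩ 2·signedArea(ADB) = 61/3]
   → A = (17/3, -1)

A = (17/3, -1)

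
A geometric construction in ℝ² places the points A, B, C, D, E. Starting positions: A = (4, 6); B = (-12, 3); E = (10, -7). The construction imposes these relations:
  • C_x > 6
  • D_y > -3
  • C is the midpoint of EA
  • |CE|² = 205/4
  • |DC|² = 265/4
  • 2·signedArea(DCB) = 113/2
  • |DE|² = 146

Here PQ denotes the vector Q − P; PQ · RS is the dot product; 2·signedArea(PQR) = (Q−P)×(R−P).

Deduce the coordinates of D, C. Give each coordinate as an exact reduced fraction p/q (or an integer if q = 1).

1. C_x = 7  [C is the midpoint of EA]
2. C_y = -1/2  [C is the midpoint of EA]
   → C = (7, -1/2)
3. D_x = -1  [line -7/2·x + -19·y + -83/2 = 0 ∩ |DE|² = 146]
4. D_y = -2  [line -7/2·x + -19·y + -83/2 = 0 ∩ |DE|² = 146]
   → D = (-1, -2)

C = (7, -1/2)
D = (-1, -2)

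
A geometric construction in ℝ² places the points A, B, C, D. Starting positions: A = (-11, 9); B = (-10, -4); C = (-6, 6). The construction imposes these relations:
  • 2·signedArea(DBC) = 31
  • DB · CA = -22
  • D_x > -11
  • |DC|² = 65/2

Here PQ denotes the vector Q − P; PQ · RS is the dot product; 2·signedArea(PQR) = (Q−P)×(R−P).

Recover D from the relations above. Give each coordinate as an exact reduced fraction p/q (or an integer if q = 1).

D = (-21/2, 5/2)

1. D_x = -21/2  [DB · CA = -22 ∩ 2·signedArea(DBC) = 31]
2. D_y = 5/2  [DB · CA = -22 ∩ 2·signedArea(DBC) = 31]
   → D = (-21/2, 5/2)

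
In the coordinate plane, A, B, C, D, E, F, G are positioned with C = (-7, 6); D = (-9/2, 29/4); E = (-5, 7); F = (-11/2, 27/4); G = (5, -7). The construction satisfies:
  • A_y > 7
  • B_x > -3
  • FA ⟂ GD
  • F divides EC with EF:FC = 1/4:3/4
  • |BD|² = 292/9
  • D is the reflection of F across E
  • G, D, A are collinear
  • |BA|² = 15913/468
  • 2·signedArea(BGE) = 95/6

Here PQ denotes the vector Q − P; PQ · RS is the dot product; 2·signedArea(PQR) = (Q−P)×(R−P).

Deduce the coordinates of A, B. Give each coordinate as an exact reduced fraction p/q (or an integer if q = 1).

A = (-119/26, 383/52)
B = (-5/2, 23/12)

1. A_x = -119/26  [G, D, A are collinear ∩ FA ⟂ GD]
2. A_y = 383/52  [G, D, A are collinear ∩ FA ⟂ GD]
   → A = (-119/26, 383/52)
3. B_x = -5/2  [line -14·x + -10·y + -95/6 = 0 ∩ |BD|² = 292/9]
4. B_y = 23/12  [line -14·x + -10·y + -95/6 = 0 ∩ |BD|² = 292/9]
   → B = (-5/2, 23/12)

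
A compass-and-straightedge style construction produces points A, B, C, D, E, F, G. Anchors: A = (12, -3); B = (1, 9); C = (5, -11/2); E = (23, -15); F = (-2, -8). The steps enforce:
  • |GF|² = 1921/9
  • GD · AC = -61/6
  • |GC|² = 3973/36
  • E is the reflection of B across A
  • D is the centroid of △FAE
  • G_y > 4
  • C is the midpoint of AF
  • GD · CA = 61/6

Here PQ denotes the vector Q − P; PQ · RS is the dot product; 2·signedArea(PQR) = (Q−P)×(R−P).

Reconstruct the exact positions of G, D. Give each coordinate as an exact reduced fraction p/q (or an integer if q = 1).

1. D_x = 11  [D is the centroid of △FAE]
2. D_y = -26/3  [D is the centroid of △FAE]
   → D = (11, -26/3)
3. G_x = 14/3  [line 7·x + 5/2·y + -271/6 = 0 ∩ |GC|² = 3973/36]
4. G_y = 5  [line 7·x + 5/2·y + -271/6 = 0 ∩ |GC|² = 3973/36]
   → G = (14/3, 5)

D = (11, -26/3)
G = (14/3, 5)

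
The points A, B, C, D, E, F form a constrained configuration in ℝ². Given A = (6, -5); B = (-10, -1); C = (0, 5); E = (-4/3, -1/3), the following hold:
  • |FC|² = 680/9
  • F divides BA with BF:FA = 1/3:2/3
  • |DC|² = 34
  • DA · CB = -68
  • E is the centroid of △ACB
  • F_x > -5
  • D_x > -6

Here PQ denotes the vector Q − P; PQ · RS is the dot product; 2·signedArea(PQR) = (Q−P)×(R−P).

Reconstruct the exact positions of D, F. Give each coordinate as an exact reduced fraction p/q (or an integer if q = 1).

1. D_x = -5  [line 10·x + 6·y + 38 = 0 ∩ |DC|² = 34]
2. D_y = 2  [line 10·x + 6·y + 38 = 0 ∩ |DC|² = 34]
   → D = (-5, 2)
3. F_x = -14/3  [F divides BA with BF:FA = 1/3:2/3]
4. F_y = -7/3  [F divides BA with BF:FA = 1/3:2/3]
   → F = (-14/3, -7/3)

D = (-5, 2)
F = (-14/3, -7/3)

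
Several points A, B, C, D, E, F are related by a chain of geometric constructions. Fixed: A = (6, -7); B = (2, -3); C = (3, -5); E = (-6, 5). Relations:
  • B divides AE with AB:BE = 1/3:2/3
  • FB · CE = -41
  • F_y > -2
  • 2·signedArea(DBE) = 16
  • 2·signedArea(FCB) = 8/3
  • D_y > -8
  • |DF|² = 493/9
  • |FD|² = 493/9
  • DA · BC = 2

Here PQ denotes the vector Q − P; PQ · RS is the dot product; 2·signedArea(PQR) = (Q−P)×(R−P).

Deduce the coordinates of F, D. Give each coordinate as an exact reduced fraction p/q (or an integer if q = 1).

D = (4, -7)
F = (-1/3, -1)

1. F_x = -1/3  [2·signedArea(FCB) = 8/3 ∩ FB · CE = -41]
2. F_y = -1  [2·signedArea(FCB) = 8/3 ∩ FB · CE = -41]
   → F = (-1/3, -1)
3. D_x = 4  [2·signedArea(DBE) = 16 ∩ DA · BC = 2]
4. D_y = -7  [2·signedArea(DBE) = 16 ∩ DA · BC = 2]
   → D = (4, -7)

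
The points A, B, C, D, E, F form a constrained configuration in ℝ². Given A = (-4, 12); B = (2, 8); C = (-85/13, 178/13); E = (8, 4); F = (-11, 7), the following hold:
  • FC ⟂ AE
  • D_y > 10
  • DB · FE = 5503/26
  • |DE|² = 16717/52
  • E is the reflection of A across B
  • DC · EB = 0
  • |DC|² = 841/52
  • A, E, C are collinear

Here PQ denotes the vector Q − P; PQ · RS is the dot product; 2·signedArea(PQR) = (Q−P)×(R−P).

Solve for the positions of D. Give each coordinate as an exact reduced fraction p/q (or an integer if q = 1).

1. D_x = -114/13  [DC · EB = 0 ∩ DB · FE = 5503/26]
2. D_y = 269/26  [DC · EB = 0 ∩ DB · FE = 5503/26]
   → D = (-114/13, 269/26)

D = (-114/13, 269/26)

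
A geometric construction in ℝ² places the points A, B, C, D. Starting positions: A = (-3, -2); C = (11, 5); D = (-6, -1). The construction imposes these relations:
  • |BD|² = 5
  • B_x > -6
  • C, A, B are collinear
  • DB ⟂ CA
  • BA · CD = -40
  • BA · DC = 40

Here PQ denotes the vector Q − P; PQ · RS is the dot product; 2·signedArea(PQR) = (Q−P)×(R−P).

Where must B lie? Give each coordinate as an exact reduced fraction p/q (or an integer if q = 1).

B = (-5, -3)

1. B_x = -5  [C, A, B are collinear ∩ DB ⟂ CA]
2. B_y = -3  [C, A, B are collinear ∩ DB ⟂ CA]
   → B = (-5, -3)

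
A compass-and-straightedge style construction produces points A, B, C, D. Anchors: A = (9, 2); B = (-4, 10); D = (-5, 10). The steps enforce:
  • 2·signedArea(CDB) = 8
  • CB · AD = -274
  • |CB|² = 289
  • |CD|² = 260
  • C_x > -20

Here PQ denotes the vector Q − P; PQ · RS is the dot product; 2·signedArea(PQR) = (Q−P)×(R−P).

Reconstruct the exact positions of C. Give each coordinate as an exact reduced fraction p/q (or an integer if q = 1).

1. C_x = -19  [CB · AD = -274 ∩ 2·signedArea(CDB) = 8]
2. C_y = 18  [CB · AD = -274 ∩ 2·signedArea(CDB) = 8]
   → C = (-19, 18)

C = (-19, 18)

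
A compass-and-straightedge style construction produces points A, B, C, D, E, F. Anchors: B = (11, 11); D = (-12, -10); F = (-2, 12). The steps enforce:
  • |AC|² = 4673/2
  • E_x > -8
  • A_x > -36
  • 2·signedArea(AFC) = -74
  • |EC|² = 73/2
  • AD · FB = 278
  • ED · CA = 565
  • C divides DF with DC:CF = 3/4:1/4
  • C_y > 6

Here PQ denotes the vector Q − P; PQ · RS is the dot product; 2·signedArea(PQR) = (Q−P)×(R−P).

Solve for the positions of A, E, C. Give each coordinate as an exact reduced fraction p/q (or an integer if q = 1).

1. C_x = -9/2  [C divides DF with DC:CF = 3/4:1/4]
2. C_y = 13/2  [C divides DF with DC:CF = 3/4:1/4]
   → C = (-9/2, 13/2)
3. A_x = -35  [2·signedArea(AFC) = -74 ∩ AD · FB = 278]
4. A_y = -31  [2·signedArea(AFC) = -74 ∩ AD · FB = 278]
   → A = (-35, -31)
5. E_x = -7  [line 61/2·x + 75/2·y + 176 = 0 ∩ |EC|² = 73/2]
6. E_y = 1  [line 61/2·x + 75/2·y + 176 = 0 ∩ |EC|² = 73/2]
   → E = (-7, 1)

A = (-35, -31)
C = (-9/2, 13/2)
E = (-7, 1)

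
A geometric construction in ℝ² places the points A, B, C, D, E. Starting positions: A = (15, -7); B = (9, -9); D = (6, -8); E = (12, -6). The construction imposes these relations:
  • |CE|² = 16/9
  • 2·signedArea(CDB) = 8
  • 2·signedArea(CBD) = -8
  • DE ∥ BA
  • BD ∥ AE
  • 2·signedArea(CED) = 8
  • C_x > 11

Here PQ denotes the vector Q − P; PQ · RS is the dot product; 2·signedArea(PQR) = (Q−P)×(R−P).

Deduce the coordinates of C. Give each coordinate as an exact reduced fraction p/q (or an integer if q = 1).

1. C_x = 12  [2·signedArea(CBD) = -8 ∩ 2·signedArea(CED) = 8]
2. C_y = -22/3  [2·signedArea(CBD) = -8 ∩ 2·signedArea(CED) = 8]
   → C = (12, -22/3)

C = (12, -22/3)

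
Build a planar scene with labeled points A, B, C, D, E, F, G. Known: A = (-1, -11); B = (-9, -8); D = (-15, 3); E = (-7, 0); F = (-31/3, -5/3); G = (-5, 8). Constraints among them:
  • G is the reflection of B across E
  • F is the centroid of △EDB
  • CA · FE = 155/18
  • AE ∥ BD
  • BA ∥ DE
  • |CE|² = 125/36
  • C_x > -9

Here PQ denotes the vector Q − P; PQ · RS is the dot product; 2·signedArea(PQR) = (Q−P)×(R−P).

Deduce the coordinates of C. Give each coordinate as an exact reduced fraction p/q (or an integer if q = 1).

C = (-26/3, -5/6)

1. C_x = -26/3  [line -10/3·x + -5/3·y + -545/18 = 0 ∩ |CE|² = 125/36]
2. C_y = -5/6  [line -10/3·x + -5/3·y + -545/18 = 0 ∩ |CE|² = 125/36]
   → C = (-26/3, -5/6)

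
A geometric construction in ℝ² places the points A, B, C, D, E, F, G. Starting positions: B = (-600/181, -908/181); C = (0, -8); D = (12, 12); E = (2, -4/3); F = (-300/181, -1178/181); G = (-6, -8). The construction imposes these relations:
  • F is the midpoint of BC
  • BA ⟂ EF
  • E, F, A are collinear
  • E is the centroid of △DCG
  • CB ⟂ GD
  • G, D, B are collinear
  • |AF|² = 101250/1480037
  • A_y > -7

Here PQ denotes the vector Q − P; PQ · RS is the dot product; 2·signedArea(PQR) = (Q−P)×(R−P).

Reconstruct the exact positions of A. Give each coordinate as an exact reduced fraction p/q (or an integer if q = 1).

A = (-2229675/1480037, -9316381/1480037)

1. A_x = -2229675/1480037  [E, F, A are collinear ∩ BA ⟂ EF]
2. A_y = -9316381/1480037  [E, F, A are collinear ∩ BA ⟂ EF]
   → A = (-2229675/1480037, -9316381/1480037)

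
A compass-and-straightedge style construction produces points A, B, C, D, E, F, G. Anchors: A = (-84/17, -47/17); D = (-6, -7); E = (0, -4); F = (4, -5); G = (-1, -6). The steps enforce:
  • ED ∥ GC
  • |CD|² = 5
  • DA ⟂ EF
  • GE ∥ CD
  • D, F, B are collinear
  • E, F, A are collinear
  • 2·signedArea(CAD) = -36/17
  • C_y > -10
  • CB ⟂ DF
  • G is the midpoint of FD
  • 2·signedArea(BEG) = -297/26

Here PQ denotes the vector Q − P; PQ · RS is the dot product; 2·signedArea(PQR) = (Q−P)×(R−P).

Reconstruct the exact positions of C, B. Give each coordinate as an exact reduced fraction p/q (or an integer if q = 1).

B = (-191/26, -189/26)
C = (-7, -9)

1. C_x = -7  [GE ∥ CD ∩ ED ∥ GC]
2. C_y = -9  [GE ∥ CD ∩ ED ∥ GC]
   → C = (-7, -9)
3. B_x = -191/26  [D, F, B are collinear ∩ CB ⟂ DF]
4. B_y = -189/26  [D, F, B are collinear ∩ CB ⟂ DF]
   → B = (-191/26, -189/26)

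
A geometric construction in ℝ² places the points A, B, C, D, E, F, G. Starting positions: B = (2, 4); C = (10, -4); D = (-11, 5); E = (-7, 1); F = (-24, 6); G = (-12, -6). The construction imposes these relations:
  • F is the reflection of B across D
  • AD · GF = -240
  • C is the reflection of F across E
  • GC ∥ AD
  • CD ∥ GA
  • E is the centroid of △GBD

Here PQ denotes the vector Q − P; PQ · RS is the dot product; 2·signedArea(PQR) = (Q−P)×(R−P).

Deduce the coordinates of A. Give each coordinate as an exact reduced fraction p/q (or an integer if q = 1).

1. A_x = -33  [GC ∥ AD ∩ CD ∥ GA]
2. A_y = 3  [GC ∥ AD ∩ CD ∥ GA]
   → A = (-33, 3)

A = (-33, 3)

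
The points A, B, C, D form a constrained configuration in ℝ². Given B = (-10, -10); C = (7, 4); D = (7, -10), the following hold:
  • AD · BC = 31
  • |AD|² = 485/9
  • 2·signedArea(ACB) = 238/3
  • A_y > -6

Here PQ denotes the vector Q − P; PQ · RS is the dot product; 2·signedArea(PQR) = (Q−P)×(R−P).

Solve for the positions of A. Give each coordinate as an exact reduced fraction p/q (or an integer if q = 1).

1. A_x = 4/3  [2·signedArea(ACB) = 238/3 ∩ AD · BC = 31]
2. A_y = -16/3  [2·signedArea(ACB) = 238/3 ∩ AD · BC = 31]
   → A = (4/3, -16/3)

A = (4/3, -16/3)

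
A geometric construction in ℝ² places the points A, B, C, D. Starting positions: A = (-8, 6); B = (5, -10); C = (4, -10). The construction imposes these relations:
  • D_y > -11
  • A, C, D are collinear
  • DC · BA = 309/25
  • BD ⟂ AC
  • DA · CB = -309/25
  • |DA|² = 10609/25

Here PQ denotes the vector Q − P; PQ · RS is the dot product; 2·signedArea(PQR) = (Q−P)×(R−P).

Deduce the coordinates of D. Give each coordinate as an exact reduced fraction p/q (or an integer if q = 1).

D = (109/25, -262/25)

1. D_x = 109/25  [A, C, D are collinear ∩ BD ⟂ AC]
2. D_y = -262/25  [A, C, D are collinear ∩ BD ⟂ AC]
   → D = (109/25, -262/25)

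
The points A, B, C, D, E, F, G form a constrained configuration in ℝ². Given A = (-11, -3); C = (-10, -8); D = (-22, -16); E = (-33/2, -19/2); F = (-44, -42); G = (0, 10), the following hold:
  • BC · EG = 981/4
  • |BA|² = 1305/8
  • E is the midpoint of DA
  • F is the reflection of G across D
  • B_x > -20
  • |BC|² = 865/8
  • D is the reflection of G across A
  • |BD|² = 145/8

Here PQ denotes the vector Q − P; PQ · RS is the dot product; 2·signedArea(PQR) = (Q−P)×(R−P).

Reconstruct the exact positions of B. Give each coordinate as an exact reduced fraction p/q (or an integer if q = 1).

1. B_x = -77/4  [line -33/2·x + -39/2·y + -2265/4 = 0 ∩ |BA|² = 1305/8]
2. B_y = -51/4  [line -33/2·x + -39/2·y + -2265/4 = 0 ∩ |BA|² = 1305/8]
   → B = (-77/4, -51/4)

B = (-77/4, -51/4)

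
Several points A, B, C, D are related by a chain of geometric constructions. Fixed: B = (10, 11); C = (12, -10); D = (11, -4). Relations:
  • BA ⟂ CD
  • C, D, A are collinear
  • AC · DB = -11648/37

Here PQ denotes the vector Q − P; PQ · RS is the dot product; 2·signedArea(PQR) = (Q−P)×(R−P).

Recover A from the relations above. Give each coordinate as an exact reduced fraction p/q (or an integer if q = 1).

1. A_x = 316/37  [C, D, A are collinear ∩ BA ⟂ CD]
2. A_y = 398/37  [C, D, A are collinear ∩ BA ⟂ CD]
   → A = (316/37, 398/37)

A = (316/37, 398/37)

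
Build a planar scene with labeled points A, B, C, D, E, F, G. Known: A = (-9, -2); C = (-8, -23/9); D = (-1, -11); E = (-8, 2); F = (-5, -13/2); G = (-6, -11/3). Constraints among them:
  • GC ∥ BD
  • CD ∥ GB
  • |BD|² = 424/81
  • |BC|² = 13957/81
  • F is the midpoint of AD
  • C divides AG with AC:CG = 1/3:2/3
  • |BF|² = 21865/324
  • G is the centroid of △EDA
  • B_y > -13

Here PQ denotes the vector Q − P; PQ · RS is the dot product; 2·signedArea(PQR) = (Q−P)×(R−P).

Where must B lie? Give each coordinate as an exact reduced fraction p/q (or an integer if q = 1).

1. B_x = 1  [GC ∥ BD ∩ CD ∥ GB]
2. B_y = -109/9  [GC ∥ BD ∩ CD ∥ GB]
   → B = (1, -109/9)

B = (1, -109/9)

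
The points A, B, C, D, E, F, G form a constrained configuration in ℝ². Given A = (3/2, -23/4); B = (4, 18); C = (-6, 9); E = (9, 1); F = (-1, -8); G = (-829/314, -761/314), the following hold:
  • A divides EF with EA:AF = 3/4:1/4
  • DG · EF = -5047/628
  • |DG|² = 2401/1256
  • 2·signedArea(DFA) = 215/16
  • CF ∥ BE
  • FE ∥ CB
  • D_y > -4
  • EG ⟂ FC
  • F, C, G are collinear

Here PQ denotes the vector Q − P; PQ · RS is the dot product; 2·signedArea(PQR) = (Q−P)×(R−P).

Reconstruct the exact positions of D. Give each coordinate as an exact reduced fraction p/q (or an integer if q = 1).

D = (-9/4, -15/4)

1. D_x = -9/4  [DG · EF = -5047/628 ∩ 2·signedArea(DFA) = 215/16]
2. D_y = -15/4  [DG · EF = -5047/628 ∩ 2·signedArea(DFA) = 215/16]
   → D = (-9/4, -15/4)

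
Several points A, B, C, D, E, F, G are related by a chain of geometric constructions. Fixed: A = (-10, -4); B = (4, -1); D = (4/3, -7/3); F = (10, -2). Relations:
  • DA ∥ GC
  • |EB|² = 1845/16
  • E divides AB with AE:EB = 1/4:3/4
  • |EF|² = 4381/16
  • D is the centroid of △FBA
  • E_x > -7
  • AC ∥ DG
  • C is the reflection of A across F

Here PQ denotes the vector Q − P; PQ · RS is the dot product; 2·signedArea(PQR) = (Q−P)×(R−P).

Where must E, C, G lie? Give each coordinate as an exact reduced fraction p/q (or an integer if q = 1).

1. E_x = -13/2  [E divides AB with AE:EB = 1/4:3/4]
2. E_y = -13/4  [E divides AB with AE:EB = 1/4:3/4]
   → E = (-13/2, -13/4)
3. C_x = 30  [C is the reflection of A across F]
4. C_y = 0  [C is the reflection of A across F]
   → C = (30, 0)
5. G_x = 124/3  [DA ∥ GC ∩ AC ∥ DG]
6. G_y = 5/3  [DA ∥ GC ∩ AC ∥ DG]
   → G = (124/3, 5/3)

C = (30, 0)
E = (-13/2, -13/4)
G = (124/3, 5/3)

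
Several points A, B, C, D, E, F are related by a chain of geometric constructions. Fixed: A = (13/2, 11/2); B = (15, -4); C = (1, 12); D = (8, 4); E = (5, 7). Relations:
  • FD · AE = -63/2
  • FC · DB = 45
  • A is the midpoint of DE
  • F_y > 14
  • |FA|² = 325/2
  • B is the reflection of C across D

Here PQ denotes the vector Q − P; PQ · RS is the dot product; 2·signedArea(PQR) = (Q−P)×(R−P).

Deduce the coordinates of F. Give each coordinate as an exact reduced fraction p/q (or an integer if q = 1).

1. F_x = -2  [FD · AE = -63/2 ∩ FC · DB = 45]
2. F_y = 15  [FD · AE = -63/2 ∩ FC · DB = 45]
   → F = (-2, 15)

F = (-2, 15)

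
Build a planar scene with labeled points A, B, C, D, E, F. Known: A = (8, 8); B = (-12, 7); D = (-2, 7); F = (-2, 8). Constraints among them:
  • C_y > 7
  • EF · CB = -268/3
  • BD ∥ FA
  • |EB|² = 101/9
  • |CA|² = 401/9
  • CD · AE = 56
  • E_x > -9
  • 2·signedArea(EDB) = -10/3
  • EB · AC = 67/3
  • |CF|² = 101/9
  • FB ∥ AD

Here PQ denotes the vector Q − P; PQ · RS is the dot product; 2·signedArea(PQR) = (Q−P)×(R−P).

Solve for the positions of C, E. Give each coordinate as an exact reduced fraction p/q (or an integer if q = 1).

C = (4/3, 23/3)
E = (-26/3, 22/3)

1. E_y = 22/3  [2·signedArea(EDB) = -10/3]
2. E_x = -26/3  [|EB|² = 101/9]
   → E = (-26/3, 22/3)
3. C_x = 4/3  [CD · AE = 56 ∩ EF · CB = -268/3]
4. C_y = 23/3  [CD · AE = 56 ∩ EF · CB = -268/3]
   → C = (4/3, 23/3)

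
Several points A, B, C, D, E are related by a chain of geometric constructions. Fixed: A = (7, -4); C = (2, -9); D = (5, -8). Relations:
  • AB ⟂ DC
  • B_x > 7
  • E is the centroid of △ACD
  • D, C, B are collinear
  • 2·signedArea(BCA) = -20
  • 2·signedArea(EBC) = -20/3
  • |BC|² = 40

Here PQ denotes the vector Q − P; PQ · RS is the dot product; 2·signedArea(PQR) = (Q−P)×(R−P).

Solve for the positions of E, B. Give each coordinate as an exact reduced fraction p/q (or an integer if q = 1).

1. E_x = 14/3  [E is the centroid of △ACD]
2. E_y = -7  [E is the centroid of △ACD]
   → E = (14/3, -7)
3. B_x = 8  [D, C, B are collinear ∩ AB ⟂ DC]
4. B_y = -7  [D, C, B are collinear ∩ AB ⟂ DC]
   → B = (8, -7)

B = (8, -7)
E = (14/3, -7)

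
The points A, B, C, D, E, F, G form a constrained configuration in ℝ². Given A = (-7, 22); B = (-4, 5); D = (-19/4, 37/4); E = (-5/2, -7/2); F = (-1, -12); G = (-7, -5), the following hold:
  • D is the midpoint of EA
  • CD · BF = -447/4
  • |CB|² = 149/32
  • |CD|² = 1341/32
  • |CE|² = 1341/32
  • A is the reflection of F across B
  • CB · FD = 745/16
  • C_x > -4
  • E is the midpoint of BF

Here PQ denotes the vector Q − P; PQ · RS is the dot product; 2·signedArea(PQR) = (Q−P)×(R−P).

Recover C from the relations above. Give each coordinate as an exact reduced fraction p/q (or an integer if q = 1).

C = (-29/8, 23/8)

1. C_x = -29/8  [line -3·x + 17·y + -239/4 = 0 ∩ |CE|² = 1341/32]
2. C_y = 23/8  [line -3·x + 17·y + -239/4 = 0 ∩ |CE|² = 1341/32]
   → C = (-29/8, 23/8)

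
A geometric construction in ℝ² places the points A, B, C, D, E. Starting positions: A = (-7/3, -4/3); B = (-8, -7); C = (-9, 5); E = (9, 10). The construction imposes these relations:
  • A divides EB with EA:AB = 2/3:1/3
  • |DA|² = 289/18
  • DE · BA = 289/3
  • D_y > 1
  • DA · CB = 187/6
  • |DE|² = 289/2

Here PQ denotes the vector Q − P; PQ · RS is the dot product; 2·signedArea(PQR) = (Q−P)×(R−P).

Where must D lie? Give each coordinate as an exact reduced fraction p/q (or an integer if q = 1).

D = (1/2, 3/2)

1. D_x = 1/2  [DA · CB = 187/6 ∩ DE · BA = 289/3]
2. D_y = 3/2  [DA · CB = 187/6 ∩ DE · BA = 289/3]
   → D = (1/2, 3/2)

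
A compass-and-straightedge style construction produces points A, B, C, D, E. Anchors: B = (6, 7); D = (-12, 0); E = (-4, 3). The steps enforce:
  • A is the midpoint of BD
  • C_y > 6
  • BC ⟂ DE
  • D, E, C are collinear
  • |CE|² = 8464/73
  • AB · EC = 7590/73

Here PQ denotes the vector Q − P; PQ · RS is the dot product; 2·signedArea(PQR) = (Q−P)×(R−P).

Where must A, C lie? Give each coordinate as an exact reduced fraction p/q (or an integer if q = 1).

1. A_x = -3  [A is the midpoint of BD]
2. A_y = 7/2  [A is the midpoint of BD]
   → A = (-3, 7/2)
3. C_x = 444/73  [D, E, C are collinear ∩ BC ⟂ DE]
4. C_y = 495/73  [D, E, C are collinear ∩ BC ⟂ DE]
   → C = (444/73, 495/73)

A = (-3, 7/2)
C = (444/73, 495/73)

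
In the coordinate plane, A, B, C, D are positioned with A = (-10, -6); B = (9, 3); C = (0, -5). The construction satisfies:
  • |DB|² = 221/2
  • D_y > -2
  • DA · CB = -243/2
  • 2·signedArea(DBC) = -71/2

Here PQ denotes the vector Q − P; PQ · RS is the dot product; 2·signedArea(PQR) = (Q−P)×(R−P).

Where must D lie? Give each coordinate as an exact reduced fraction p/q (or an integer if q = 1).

1. D_x = -1/2  [2·signedArea(DBC) = -71/2 ∩ DA · CB = -243/2]
2. D_y = -3/2  [2·signedArea(DBC) = -71/2 ∩ DA · CB = -243/2]
   → D = (-1/2, -3/2)

D = (-1/2, -3/2)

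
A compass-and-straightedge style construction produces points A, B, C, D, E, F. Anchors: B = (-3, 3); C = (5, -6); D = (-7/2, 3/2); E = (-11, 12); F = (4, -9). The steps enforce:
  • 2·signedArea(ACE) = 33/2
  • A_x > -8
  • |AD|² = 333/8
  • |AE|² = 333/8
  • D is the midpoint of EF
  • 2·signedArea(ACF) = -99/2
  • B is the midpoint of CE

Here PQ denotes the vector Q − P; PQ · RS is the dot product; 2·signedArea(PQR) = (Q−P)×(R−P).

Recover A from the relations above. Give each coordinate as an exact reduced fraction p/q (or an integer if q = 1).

1. A_x = -29/4  [2·signedArea(ACF) = -99/2 ∩ 2·signedArea(ACE) = 33/2]
2. A_y = 27/4  [2·signedArea(ACF) = -99/2 ∩ 2·signedArea(ACE) = 33/2]
   → A = (-29/4, 27/4)

A = (-29/4, 27/4)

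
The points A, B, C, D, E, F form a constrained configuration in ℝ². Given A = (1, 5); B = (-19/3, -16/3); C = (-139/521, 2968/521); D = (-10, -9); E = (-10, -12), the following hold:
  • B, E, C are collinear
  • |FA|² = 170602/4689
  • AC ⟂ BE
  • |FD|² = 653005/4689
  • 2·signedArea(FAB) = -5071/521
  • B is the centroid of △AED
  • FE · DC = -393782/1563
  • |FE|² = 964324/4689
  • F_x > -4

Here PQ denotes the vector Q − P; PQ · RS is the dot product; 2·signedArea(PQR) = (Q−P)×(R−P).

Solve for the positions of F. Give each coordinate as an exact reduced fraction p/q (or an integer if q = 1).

F = (-4828/1563, 884/1563)

1. F_x = -4828/1563  [2·signedArea(FAB) = -5071/521 ∩ FE · DC = -393782/1563]
2. F_y = 884/1563  [2·signedArea(FAB) = -5071/521 ∩ FE · DC = -393782/1563]
   → F = (-4828/1563, 884/1563)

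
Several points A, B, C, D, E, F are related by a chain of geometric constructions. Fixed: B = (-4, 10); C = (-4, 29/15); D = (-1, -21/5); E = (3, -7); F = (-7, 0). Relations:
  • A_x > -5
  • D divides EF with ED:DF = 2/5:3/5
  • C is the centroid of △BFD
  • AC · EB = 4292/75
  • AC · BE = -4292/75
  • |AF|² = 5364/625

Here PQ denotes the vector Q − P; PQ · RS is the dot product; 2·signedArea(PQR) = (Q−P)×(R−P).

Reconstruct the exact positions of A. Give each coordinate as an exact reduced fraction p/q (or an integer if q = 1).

1. A_x = -23/5  [line 7·x + -17·y + 91/25 = 0 ∩ |AF|² = 5364/625]
2. A_y = -42/25  [line 7·x + -17·y + 91/25 = 0 ∩ |AF|² = 5364/625]
   → A = (-23/5, -42/25)

A = (-23/5, -42/25)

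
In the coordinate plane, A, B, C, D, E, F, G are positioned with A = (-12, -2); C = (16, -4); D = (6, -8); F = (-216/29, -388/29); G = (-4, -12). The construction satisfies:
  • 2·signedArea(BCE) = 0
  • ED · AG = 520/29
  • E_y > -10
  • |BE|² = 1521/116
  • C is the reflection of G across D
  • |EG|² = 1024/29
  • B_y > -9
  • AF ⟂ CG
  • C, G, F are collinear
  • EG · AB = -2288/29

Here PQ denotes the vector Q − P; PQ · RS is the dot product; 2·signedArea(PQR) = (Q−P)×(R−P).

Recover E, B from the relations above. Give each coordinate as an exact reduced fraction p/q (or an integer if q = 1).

1. E_x = 44/29  [line -8·x + 10·y + 3192/29 = 0 ∩ |EG|² = 1024/29]
2. E_y = -284/29  [line -8·x + 10·y + 3192/29 = 0 ∩ |EG|² = 1024/29]
   → E = (44/29, -284/29)
3. B_x = 283/58  [EG · AB = -2288/29 ∩ 2·signedArea(BCE) = 0]
4. B_y = -245/29  [EG · AB = -2288/29 ∩ 2·signedArea(BCE) = 0]
   → B = (283/58, -245/29)

B = (283/58, -245/29)
E = (44/29, -284/29)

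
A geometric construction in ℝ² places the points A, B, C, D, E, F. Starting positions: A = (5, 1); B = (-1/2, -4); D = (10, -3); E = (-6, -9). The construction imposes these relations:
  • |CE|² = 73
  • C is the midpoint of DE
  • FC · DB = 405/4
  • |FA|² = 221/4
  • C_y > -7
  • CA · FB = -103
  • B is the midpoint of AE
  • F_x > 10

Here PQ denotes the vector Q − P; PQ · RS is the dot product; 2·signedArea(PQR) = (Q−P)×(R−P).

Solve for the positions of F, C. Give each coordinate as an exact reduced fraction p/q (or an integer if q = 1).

C = (2, -6)
F = (21/2, 6)

1. C_x = 2  [C is the midpoint of DE]
2. C_y = -6  [C is the midpoint of DE]
   → C = (2, -6)
3. F_x = 21/2  [FC · DB = 405/4 ∩ CA · FB = -103]
4. F_y = 6  [FC · DB = 405/4 ∩ CA · FB = -103]
   → F = (21/2, 6)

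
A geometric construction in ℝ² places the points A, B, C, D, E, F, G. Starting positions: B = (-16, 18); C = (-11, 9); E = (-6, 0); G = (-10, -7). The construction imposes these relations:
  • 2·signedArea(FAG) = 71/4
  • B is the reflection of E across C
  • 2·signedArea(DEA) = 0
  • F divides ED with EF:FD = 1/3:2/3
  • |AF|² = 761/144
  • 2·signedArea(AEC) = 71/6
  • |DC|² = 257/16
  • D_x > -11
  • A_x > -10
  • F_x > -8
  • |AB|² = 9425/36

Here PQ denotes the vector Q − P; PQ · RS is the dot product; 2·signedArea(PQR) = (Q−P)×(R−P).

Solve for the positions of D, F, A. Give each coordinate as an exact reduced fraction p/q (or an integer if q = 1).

1. A_x = -55/6  [line -9·x + -5·y + -395/6 = 0 ∩ |AB|² = 9425/36]
2. A_y = 10/3  [line -9·x + -5·y + -395/6 = 0 ∩ |AB|² = 9425/36]
   → A = (-55/6, 10/3)
3. D_x = -43/4  [line -10/3·x + -19/6·y + -20 = 0 ∩ |DC|² = 257/16]
4. D_y = 5  [line -10/3·x + -19/6·y + -20 = 0 ∩ |DC|² = 257/16]
   → D = (-43/4, 5)
5. F_x = -91/12  [F divides ED with EF:FD = 1/3:2/3]
6. F_y = 5/3  [F divides ED with EF:FD = 1/3:2/3]
   → F = (-91/12, 5/3)

A = (-55/6, 10/3)
D = (-43/4, 5)
F = (-91/12, 5/3)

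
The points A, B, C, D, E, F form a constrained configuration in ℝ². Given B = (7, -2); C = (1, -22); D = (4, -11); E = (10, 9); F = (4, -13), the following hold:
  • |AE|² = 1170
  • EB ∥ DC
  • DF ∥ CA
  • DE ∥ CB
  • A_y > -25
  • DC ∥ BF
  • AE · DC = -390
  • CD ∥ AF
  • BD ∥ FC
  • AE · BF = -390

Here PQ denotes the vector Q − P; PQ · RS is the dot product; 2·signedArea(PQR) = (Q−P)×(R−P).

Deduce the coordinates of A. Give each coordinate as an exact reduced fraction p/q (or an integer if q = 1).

A = (1, -24)

1. A_x = 1  [CD ∥ AF ∩ DF ∥ CA]
2. A_y = -24  [CD ∥ AF ∩ DF ∥ CA]
   → A = (1, -24)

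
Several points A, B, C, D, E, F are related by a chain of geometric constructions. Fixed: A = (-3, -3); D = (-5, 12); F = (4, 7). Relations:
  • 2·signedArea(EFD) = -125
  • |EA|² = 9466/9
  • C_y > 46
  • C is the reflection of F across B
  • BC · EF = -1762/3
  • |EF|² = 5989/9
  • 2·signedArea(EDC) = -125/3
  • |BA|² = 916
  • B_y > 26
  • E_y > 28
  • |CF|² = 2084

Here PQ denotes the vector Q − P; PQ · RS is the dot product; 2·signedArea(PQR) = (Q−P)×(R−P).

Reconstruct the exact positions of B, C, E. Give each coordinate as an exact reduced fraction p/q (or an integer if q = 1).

1. E_x = -10  [line -5·x + -9·y + 208 = 0 ∩ |EF|² = 5989/9]
2. E_y = 86/3  [line -5·x + -9·y + 208 = 0 ∩ |EF|² = 5989/9]
   → E = (-10, 86/3)
3. C_x = -18  [line 50/3·x + 5·y + 65 = 0 ∩ |CF|² = 2084]
4. C_y = 47  [line 50/3·x + 5·y + 65 = 0 ∩ |CF|² = 2084]
   → C = (-18, 47)
5. B_x = -7  [BC · EF = -1762/3 ∩ C is the reflection of F across B]
6. B_y = 27  [BC · EF = -1762/3 ∩ C is the reflection of F across B]
   → B = (-7, 27)

B = (-7, 27)
C = (-18, 47)
E = (-10, 86/3)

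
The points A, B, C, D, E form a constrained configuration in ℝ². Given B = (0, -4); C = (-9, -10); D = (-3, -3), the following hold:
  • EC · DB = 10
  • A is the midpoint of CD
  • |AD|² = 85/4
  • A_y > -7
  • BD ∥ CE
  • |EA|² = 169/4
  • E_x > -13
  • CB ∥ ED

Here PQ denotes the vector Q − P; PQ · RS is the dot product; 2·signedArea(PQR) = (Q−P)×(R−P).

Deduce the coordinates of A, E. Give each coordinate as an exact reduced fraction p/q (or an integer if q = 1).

1. A_x = -6  [A is the midpoint of CD]
2. A_y = -13/2  [A is the midpoint of CD]
   → A = (-6, -13/2)
3. E_x = -12  [CB ∥ ED ∩ BD ∥ CE]
4. E_y = -9  [CB ∥ ED ∩ BD ∥ CE]
   → E = (-12, -9)

A = (-6, -13/2)
E = (-12, -9)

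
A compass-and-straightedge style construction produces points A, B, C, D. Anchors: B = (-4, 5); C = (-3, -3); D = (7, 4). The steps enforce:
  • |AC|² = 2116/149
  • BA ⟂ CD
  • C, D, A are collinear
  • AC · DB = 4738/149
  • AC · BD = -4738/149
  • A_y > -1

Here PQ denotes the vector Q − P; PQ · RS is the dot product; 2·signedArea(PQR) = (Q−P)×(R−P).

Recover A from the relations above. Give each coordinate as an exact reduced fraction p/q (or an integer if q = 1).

A = (13/149, -125/149)

1. A_x = 13/149  [C, D, A are collinear ∩ BA ⟂ CD]
2. A_y = -125/149  [C, D, A are collinear ∩ BA ⟂ CD]
   → A = (13/149, -125/149)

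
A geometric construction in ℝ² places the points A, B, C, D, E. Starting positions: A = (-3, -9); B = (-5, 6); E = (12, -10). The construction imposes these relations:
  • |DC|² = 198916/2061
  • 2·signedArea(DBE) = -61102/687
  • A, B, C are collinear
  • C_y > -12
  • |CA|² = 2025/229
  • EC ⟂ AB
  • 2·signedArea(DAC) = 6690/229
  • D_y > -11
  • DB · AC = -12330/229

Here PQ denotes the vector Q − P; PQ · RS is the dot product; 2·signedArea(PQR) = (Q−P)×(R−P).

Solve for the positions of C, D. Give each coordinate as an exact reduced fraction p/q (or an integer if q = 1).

C = (-597/229, -2736/229)
D = (1633/229, -7316/687)

1. C_x = -597/229  [A, B, C are collinear ∩ EC ⟂ AB]
2. C_y = -2736/229  [A, B, C are collinear ∩ EC ⟂ AB]
   → C = (-597/229, -2736/229)
3. D_x = 1633/229  [2·signedArea(DAC) = 6690/229 ∩ 2·signedArea(DBE) = -61102/687]
4. D_y = -7316/687  [2·signedArea(DAC) = 6690/229 ∩ 2·signedArea(DBE) = -61102/687]
   → D = (1633/229, -7316/687)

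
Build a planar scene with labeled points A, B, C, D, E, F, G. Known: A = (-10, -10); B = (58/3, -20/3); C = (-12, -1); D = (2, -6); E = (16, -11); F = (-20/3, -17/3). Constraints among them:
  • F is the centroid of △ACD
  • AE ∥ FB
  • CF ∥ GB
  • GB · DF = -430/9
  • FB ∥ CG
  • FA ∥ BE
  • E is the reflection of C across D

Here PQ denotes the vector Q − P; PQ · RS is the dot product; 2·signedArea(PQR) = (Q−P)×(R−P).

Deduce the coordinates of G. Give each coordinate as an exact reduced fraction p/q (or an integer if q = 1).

1. G_x = 14  [CF ∥ GB ∩ FB ∥ CG]
2. G_y = -2  [CF ∥ GB ∩ FB ∥ CG]
   → G = (14, -2)

G = (14, -2)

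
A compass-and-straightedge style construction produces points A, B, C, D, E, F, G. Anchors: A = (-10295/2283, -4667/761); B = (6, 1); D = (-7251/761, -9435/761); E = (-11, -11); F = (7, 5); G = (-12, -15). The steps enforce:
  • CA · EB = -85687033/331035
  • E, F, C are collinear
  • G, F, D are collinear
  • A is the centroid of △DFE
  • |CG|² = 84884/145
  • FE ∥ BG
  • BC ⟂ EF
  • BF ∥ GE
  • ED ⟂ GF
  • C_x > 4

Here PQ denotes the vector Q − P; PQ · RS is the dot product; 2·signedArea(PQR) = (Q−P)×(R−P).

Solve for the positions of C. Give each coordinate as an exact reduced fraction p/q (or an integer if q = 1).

1. C_x = 646/145  [E, F, C are collinear ∩ BC ⟂ EF]
2. C_y = 397/145  [E, F, C are collinear ∩ BC ⟂ EF]
   → C = (646/145, 397/145)

C = (646/145, 397/145)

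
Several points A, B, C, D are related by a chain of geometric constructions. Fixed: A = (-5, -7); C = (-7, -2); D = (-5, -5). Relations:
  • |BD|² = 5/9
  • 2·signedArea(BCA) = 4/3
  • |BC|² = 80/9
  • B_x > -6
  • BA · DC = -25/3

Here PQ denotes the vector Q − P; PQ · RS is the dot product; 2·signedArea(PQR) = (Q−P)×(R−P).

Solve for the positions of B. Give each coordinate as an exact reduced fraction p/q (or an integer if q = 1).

1. B_x = -17/3  [BA · DC = -25/3 ∩ 2·signedArea(BCA) = 4/3]
2. B_y = -14/3  [BA · DC = -25/3 ∩ 2·signedArea(BCA) = 4/3]
   → B = (-17/3, -14/3)

B = (-17/3, -14/3)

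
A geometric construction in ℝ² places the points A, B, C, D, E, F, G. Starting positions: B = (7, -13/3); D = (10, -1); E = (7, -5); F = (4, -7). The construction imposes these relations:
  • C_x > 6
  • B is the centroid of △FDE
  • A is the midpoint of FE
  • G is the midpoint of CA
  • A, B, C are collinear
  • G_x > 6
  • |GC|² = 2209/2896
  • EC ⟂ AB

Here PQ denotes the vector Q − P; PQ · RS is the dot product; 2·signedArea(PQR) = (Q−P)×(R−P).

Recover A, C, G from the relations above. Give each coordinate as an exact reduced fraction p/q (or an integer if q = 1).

A = (11/2, -6)
C = (1207/181, -851/181)
G = (4405/724, -1937/362)

1. A_x = 11/2  [A is the midpoint of FE]
2. A_y = -6  [A is the midpoint of FE]
   → A = (11/2, -6)
3. C_x = 1207/181  [A, B, C are collinear ∩ EC ⟂ AB]
4. C_y = -851/181  [A, B, C are collinear ∩ EC ⟂ AB]
   → C = (1207/181, -851/181)
5. G_x = 4405/724  [G is the midpoint of CA]
6. G_y = -1937/362  [G is the midpoint of CA]
   → G = (4405/724, -1937/362)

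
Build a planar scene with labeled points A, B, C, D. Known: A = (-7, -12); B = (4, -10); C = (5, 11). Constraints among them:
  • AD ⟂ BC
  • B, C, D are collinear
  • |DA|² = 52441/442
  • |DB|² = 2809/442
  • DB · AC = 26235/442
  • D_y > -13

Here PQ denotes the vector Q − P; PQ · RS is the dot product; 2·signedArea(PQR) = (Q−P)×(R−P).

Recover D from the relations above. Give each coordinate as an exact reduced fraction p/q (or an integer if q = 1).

D = (1715/442, -5533/442)

1. D_x = 1715/442  [B, C, D are collinear ∩ AD ⟂ BC]
2. D_y = -5533/442  [B, C, D are collinear ∩ AD ⟂ BC]
   → D = (1715/442, -5533/442)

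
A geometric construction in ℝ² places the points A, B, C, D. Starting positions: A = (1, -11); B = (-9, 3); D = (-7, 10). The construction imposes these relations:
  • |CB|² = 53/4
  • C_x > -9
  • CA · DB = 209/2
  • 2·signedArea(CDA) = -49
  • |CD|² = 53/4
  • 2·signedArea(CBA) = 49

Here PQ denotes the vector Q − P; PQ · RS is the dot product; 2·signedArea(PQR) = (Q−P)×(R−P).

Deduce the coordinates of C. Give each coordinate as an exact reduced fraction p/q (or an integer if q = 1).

C = (-8, 13/2)

1. C_x = -8  [2·signedArea(CDA) = -49 ∩ 2·signedArea(CBA) = 49]
2. C_y = 13/2  [2·signedArea(CDA) = -49 ∩ 2·signedArea(CBA) = 49]
   → C = (-8, 13/2)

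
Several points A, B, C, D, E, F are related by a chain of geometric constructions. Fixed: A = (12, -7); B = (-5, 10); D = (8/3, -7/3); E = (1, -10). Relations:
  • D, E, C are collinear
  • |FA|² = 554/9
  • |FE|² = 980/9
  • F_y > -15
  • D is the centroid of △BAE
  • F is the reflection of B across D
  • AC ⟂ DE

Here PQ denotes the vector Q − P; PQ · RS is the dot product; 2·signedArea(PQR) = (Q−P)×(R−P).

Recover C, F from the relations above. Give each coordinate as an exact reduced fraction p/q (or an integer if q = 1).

C = (587/277, -1344/277)
F = (31/3, -44/3)

1. C_x = 587/277  [D, E, C are collinear ∩ AC ⟂ DE]
2. C_y = -1344/277  [D, E, C are collinear ∩ AC ⟂ DE]
   → C = (587/277, -1344/277)
3. F_x = 31/3  [F is the reflection of B across D]
4. F_y = -44/3  [F is the reflection of B across D]
   → F = (31/3, -44/3)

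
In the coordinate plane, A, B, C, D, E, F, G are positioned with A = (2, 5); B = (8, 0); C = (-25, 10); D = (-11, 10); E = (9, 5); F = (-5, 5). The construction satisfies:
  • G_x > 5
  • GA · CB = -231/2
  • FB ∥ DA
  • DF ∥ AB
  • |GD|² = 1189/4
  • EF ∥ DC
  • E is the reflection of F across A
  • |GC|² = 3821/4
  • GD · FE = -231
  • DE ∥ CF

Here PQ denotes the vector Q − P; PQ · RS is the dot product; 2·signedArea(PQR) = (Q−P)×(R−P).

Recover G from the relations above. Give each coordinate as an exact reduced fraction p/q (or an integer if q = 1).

G = (11/2, 5)

1. G_x = 11/2  [GD · FE = -231 ∩ GA · CB = -231/2]
2. G_y = 5  [GD · FE = -231 ∩ GA · CB = -231/2]
   → G = (11/2, 5)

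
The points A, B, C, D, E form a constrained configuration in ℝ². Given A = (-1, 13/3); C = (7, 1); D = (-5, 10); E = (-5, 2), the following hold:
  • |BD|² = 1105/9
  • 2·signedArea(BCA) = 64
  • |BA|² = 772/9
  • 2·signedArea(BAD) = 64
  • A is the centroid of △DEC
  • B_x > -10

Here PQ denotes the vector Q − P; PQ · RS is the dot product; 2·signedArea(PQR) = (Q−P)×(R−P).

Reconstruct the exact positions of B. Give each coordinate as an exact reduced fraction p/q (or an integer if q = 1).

1. B_x = -9  [2·signedArea(BCA) = 64 ∩ 2·signedArea(BAD) = 64]
2. B_y = -1/3  [2·signedArea(BCA) = 64 ∩ 2·signedArea(BAD) = 64]
   → B = (-9, -1/3)

B = (-9, -1/3)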